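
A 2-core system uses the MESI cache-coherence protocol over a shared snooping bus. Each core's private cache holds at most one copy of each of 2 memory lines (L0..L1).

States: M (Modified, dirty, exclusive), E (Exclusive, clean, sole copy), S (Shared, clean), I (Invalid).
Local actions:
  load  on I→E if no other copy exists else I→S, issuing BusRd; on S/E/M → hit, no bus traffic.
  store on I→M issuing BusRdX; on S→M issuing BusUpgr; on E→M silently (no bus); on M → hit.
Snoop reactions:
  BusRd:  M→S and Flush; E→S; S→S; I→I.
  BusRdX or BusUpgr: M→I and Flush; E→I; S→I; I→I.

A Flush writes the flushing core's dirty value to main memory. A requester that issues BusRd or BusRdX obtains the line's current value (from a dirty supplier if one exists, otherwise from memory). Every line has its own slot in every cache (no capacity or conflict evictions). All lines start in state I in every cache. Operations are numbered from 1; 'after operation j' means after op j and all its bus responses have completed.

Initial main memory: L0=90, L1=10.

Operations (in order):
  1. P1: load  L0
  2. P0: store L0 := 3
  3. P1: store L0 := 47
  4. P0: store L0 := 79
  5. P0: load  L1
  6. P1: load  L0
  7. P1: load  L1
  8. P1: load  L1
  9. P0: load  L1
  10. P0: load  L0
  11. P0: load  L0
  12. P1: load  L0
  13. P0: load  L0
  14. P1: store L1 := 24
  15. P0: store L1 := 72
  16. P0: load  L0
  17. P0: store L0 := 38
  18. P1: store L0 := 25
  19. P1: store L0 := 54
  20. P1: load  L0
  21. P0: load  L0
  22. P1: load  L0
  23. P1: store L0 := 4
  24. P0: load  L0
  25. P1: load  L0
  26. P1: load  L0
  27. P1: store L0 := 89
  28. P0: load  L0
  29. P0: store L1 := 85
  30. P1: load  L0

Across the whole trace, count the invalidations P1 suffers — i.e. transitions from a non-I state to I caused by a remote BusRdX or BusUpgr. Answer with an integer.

[1] P1: load  L0 | P0:I, P1:E(90) | bus: BusRd
[2] P0: store L0 := 3 | P0:M(3), P1:I | bus: BusRdX
[3] P1: store L0 := 47 | P0:I, P1:M(47) | bus: BusRdX,Flush
[4] P0: store L0 := 79 | P0:M(79), P1:I | bus: BusRdX,Flush
[5] P0: load  L1 | P0:E(10), P1:I | bus: BusRd
[6] P1: load  L0 | P0:S(79), P1:S(79) | bus: BusRd,Flush
[7] P1: load  L1 | P0:S(10), P1:S(10) | bus: BusRd
[8] P1: load  L1 | P0:S(10), P1:S(10) | bus: none
[9] P0: load  L1 | P0:S(10), P1:S(10) | bus: none
[10] P0: load  L0 | P0:S(79), P1:S(79) | bus: none
[11] P0: load  L0 | P0:S(79), P1:S(79) | bus: none
[12] P1: load  L0 | P0:S(79), P1:S(79) | bus: none
[13] P0: load  L0 | P0:S(79), P1:S(79) | bus: none
[14] P1: store L1 := 24 | P0:I, P1:M(24) | bus: BusUpgr
[15] P0: store L1 := 72 | P0:M(72), P1:I | bus: BusRdX,Flush
[16] P0: load  L0 | P0:S(79), P1:S(79) | bus: none
[17] P0: store L0 := 38 | P0:M(38), P1:I | bus: BusUpgr
[18] P1: store L0 := 25 | P0:I, P1:M(25) | bus: BusRdX,Flush
[19] P1: store L0 := 54 | P0:I, P1:M(54) | bus: none
[20] P1: load  L0 | P0:I, P1:M(54) | bus: none
[21] P0: load  L0 | P0:S(54), P1:S(54) | bus: BusRd,Flush
[22] P1: load  L0 | P0:S(54), P1:S(54) | bus: none
[23] P1: store L0 := 4 | P0:I, P1:M(4) | bus: BusUpgr
[24] P0: load  L0 | P0:S(4), P1:S(4) | bus: BusRd,Flush
[25] P1: load  L0 | P0:S(4), P1:S(4) | bus: none
[26] P1: load  L0 | P0:S(4), P1:S(4) | bus: none
[27] P1: store L0 := 89 | P0:I, P1:M(89) | bus: BusUpgr
[28] P0: load  L0 | P0:S(89), P1:S(89) | bus: BusRd,Flush
[29] P0: store L1 := 85 | P0:M(85), P1:I | bus: none
[30] P1: load  L0 | P0:S(89), P1:S(89) | bus: none

invalidations = 4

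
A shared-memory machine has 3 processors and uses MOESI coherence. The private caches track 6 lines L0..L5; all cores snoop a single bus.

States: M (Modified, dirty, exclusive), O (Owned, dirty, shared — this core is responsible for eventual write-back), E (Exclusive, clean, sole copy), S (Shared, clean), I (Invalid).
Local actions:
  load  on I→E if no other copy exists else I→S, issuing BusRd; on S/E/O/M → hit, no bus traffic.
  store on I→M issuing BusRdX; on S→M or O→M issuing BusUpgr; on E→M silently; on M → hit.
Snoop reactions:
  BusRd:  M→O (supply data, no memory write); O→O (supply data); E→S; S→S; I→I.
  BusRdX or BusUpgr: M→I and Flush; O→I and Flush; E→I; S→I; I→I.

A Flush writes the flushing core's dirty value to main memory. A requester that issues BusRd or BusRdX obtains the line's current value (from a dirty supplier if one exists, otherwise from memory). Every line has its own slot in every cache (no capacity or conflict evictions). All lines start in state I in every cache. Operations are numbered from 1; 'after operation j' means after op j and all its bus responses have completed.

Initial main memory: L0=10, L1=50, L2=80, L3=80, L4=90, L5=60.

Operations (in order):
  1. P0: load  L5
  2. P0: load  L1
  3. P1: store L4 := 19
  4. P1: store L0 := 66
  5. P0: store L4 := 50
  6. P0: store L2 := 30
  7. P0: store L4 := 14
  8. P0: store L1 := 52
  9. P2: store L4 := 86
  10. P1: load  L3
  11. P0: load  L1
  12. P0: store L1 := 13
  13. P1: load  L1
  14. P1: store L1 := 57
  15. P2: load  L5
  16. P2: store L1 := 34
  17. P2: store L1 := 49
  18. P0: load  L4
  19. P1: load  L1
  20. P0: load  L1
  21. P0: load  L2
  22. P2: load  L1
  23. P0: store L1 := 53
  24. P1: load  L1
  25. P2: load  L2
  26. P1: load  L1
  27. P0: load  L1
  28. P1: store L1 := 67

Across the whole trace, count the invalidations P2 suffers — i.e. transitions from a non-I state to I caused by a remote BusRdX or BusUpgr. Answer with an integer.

invalidations = 1

  op1 P0: load  L5 → E/I/I on L5; bus BusRd; mem=60
  op2 P0: load  L1 → E/I/I on L1; bus BusRd; mem=50
  op3 P1: store L4 := 19 → I/M/I on L4; bus BusRdX; mem=90
  op4 P1: store L0 := 66 → I/M/I on L0; bus BusRdX; mem=10
  op5 P0: store L4 := 50 → M/I/I on L4; bus BusRdX Flush; mem=19
  op6 P0: store L2 := 30 → M/I/I on L2; bus BusRdX; mem=80
  op7 P0: store L4 := 14 → M/I/I on L4; bus (none); mem=19
  op8 P0: store L1 := 52 → M/I/I on L1; bus (none); mem=50
  op9 P2: store L4 := 86 → I/I/M on L4; bus BusRdX Flush; mem=14
  op10 P1: load  L3 → I/E/I on L3; bus BusRd; mem=80
  op11 P0: load  L1 → M/I/I on L1; bus (none); mem=50
  op12 P0: store L1 := 13 → M/I/I on L1; bus (none); mem=50
  op13 P1: load  L1 → O/S/I on L1; bus BusRd; mem=50
  op14 P1: store L1 := 57 → I/M/I on L1; bus BusUpgr Flush; mem=13
  op15 P2: load  L5 → S/I/S on L5; bus BusRd; mem=60
  op16 P2: store L1 := 34 → I/I/M on L1; bus BusRdX Flush; mem=57
  op17 P2: store L1 := 49 → I/I/M on L1; bus (none); mem=57
  op18 P0: load  L4 → S/I/O on L4; bus BusRd; mem=14
  op19 P1: load  L1 → I/S/O on L1; bus BusRd; mem=57
  op20 P0: load  L1 → S/S/O on L1; bus BusRd; mem=57
  op21 P0: load  L2 → M/I/I on L2; bus (none); mem=80
  op22 P2: load  L1 → S/S/O on L1; bus (none); mem=57
  op23 P0: store L1 := 53 → M/I/I on L1; bus BusUpgr Flush; mem=49
  op24 P1: load  L1 → O/S/I on L1; bus BusRd; mem=49
  op25 P2: load  L2 → O/I/S on L2; bus BusRd; mem=80
  op26 P1: load  L1 → O/S/I on L1; bus (none); mem=49
  op27 P0: load  L1 → O/S/I on L1; bus (none); mem=49
  op28 P1: store L1 := 67 → I/M/I on L1; bus BusUpgr Flush; mem=53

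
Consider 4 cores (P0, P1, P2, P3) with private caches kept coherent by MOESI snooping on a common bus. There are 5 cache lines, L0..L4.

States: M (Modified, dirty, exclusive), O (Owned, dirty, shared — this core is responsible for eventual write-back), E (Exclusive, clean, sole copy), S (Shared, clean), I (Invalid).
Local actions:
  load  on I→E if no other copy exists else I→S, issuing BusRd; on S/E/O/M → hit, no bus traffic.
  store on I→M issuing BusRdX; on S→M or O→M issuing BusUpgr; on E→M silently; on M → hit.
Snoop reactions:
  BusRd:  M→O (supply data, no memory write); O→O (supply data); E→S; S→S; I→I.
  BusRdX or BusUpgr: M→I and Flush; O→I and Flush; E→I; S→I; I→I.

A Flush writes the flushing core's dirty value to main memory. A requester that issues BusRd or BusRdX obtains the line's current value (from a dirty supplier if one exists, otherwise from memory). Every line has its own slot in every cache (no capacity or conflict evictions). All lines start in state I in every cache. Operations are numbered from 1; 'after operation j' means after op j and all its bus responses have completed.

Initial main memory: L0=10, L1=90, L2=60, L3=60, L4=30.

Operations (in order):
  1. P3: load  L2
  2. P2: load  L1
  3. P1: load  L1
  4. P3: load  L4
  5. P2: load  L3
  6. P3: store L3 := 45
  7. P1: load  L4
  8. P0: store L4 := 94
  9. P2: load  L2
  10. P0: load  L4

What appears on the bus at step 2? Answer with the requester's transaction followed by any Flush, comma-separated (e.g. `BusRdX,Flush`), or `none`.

bus = BusRd

[1] P3: load  L2 | P0:I, P1:I, P2:I, P3:E(60) | bus: BusRd
[2] P2: load  L1 | P0:I, P1:I, P2:E(90), P3:I | bus: BusRd
[3] P1: load  L1 | P0:I, P1:S(90), P2:S(90), P3:I | bus: BusRd
[4] P3: load  L4 | P0:I, P1:I, P2:I, P3:E(30) | bus: BusRd
[5] P2: load  L3 | P0:I, P1:I, P2:E(60), P3:I | bus: BusRd
[6] P3: store L3 := 45 | P0:I, P1:I, P2:I, P3:M(45) | bus: BusRdX
[7] P1: load  L4 | P0:I, P1:S(30), P2:I, P3:S(30) | bus: BusRd
[8] P0: store L4 := 94 | P0:M(94), P1:I, P2:I, P3:I | bus: BusRdX
[9] P2: load  L2 | P0:I, P1:I, P2:S(60), P3:S(60) | bus: BusRd
[10] P0: load  L4 | P0:M(94), P1:I, P2:I, P3:I | bus: none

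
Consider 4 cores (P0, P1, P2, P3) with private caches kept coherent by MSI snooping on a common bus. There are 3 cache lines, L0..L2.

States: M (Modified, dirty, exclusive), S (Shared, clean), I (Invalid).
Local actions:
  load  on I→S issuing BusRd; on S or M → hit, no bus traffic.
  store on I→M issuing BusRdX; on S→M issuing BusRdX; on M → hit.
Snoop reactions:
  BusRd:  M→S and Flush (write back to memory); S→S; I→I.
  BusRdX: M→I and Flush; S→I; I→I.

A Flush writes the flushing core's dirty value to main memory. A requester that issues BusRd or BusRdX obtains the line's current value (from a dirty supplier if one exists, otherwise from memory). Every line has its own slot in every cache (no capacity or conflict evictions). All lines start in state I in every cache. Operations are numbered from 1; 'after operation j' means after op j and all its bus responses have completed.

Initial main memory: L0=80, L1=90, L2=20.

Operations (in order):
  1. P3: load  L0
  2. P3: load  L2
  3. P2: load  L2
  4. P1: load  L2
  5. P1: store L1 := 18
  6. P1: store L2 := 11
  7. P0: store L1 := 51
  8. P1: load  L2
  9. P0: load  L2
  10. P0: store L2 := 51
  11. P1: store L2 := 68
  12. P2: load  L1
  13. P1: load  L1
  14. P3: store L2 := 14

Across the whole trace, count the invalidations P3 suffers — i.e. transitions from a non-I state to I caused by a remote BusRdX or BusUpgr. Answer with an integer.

invalidations = 1

  op1 P3: load  L0 → I/I/I/S on L0; bus BusRd; mem=80
  op2 P3: load  L2 → I/I/I/S on L2; bus BusRd; mem=20
  op3 P2: load  L2 → I/I/S/S on L2; bus BusRd; mem=20
  op4 P1: load  L2 → I/S/S/S on L2; bus BusRd; mem=20
  op5 P1: store L1 := 18 → I/M/I/I on L1; bus BusRdX; mem=90
  op6 P1: store L2 := 11 → I/M/I/I on L2; bus BusRdX; mem=20
  op7 P0: store L1 := 51 → M/I/I/I on L1; bus BusRdX Flush; mem=18
  op8 P1: load  L2 → I/M/I/I on L2; bus (none); mem=20
  op9 P0: load  L2 → S/S/I/I on L2; bus BusRd Flush; mem=11
  op10 P0: store L2 := 51 → M/I/I/I on L2; bus BusRdX; mem=11
  op11 P1: store L2 := 68 → I/M/I/I on L2; bus BusRdX Flush; mem=51
  op12 P2: load  L1 → S/I/S/I on L1; bus BusRd Flush; mem=51
  op13 P1: load  L1 → S/S/S/I on L1; bus BusRd; mem=51
  op14 P3: store L2 := 14 → I/I/I/M on L2; bus BusRdX Flush; mem=68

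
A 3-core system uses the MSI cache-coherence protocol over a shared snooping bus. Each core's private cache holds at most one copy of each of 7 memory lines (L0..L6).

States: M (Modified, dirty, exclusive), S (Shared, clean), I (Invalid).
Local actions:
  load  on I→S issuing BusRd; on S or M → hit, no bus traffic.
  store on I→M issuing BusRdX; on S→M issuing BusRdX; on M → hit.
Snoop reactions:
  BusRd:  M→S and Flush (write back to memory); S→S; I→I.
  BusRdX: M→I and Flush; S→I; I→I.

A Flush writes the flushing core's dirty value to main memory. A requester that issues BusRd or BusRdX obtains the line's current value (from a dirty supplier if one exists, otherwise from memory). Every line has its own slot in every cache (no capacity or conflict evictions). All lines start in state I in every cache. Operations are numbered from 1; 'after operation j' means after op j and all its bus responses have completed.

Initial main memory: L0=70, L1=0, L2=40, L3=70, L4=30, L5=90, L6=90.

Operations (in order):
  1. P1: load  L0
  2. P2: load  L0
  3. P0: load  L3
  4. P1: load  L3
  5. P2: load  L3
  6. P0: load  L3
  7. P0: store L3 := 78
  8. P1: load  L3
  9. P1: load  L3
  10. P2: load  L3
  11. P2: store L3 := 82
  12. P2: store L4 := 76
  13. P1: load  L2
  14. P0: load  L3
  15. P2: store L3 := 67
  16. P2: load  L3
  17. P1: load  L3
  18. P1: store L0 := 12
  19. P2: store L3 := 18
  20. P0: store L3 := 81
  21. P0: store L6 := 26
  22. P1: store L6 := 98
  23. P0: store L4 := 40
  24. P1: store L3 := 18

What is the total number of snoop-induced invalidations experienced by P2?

invalidations = 4

[1] P1: load  L0 | P0:I, P1:S(70), P2:I | bus: BusRd
[2] P2: load  L0 | P0:I, P1:S(70), P2:S(70) | bus: BusRd
[3] P0: load  L3 | P0:S(70), P1:I, P2:I | bus: BusRd
[4] P1: load  L3 | P0:S(70), P1:S(70), P2:I | bus: BusRd
[5] P2: load  L3 | P0:S(70), P1:S(70), P2:S(70) | bus: BusRd
[6] P0: load  L3 | P0:S(70), P1:S(70), P2:S(70) | bus: none
[7] P0: store L3 := 78 | P0:M(78), P1:I, P2:I | bus: BusRdX
[8] P1: load  L3 | P0:S(78), P1:S(78), P2:I | bus: BusRd,Flush
[9] P1: load  L3 | P0:S(78), P1:S(78), P2:I | bus: none
[10] P2: load  L3 | P0:S(78), P1:S(78), P2:S(78) | bus: BusRd
[11] P2: store L3 := 82 | P0:I, P1:I, P2:M(82) | bus: BusRdX
[12] P2: store L4 := 76 | P0:I, P1:I, P2:M(76) | bus: BusRdX
[13] P1: load  L2 | P0:I, P1:S(40), P2:I | bus: BusRd
[14] P0: load  L3 | P0:S(82), P1:I, P2:S(82) | bus: BusRd,Flush
[15] P2: store L3 := 67 | P0:I, P1:I, P2:M(67) | bus: BusRdX
[16] P2: load  L3 | P0:I, P1:I, P2:M(67) | bus: none
[17] P1: load  L3 | P0:I, P1:S(67), P2:S(67) | bus: BusRd,Flush
[18] P1: store L0 := 12 | P0:I, P1:M(12), P2:I | bus: BusRdX
[19] P2: store L3 := 18 | P0:I, P1:I, P2:M(18) | bus: BusRdX
[20] P0: store L3 := 81 | P0:M(81), P1:I, P2:I | bus: BusRdX,Flush
[21] P0: store L6 := 26 | P0:M(26), P1:I, P2:I | bus: BusRdX
[22] P1: store L6 := 98 | P0:I, P1:M(98), P2:I | bus: BusRdX,Flush
[23] P0: store L4 := 40 | P0:M(40), P1:I, P2:I | bus: BusRdX,Flush
[24] P1: store L3 := 18 | P0:I, P1:M(18), P2:I | bus: BusRdX,Flush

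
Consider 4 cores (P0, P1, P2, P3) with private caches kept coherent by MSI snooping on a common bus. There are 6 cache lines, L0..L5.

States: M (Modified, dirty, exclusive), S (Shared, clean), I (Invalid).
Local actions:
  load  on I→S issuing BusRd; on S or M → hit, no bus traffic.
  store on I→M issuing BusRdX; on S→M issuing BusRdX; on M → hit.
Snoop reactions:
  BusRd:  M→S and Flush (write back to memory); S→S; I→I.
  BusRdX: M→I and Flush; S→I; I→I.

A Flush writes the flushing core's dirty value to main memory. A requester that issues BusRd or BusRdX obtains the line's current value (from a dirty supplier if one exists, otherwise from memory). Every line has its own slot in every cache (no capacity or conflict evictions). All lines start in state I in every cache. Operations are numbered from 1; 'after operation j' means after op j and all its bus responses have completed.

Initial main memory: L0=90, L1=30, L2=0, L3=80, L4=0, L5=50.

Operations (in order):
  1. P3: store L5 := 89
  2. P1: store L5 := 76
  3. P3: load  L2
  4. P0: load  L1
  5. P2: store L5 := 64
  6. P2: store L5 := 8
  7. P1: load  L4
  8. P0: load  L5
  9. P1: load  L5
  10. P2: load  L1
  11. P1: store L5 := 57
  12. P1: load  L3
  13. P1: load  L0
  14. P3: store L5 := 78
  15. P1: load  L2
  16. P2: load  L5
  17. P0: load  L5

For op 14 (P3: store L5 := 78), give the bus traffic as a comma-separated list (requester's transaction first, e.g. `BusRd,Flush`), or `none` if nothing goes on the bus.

bus = BusRdX,Flush

  op1 P3: store L5 := 89 → I/I/I/M on L5; bus BusRdX; mem=50
  op2 P1: store L5 := 76 → I/M/I/I on L5; bus BusRdX Flush; mem=89
  op3 P3: load  L2 → I/I/I/S on L2; bus BusRd; mem=0
  op4 P0: load  L1 → S/I/I/I on L1; bus BusRd; mem=30
  op5 P2: store L5 := 64 → I/I/M/I on L5; bus BusRdX Flush; mem=76
  op6 P2: store L5 := 8 → I/I/M/I on L5; bus (none); mem=76
  op7 P1: load  L4 → I/S/I/I on L4; bus BusRd; mem=0
  op8 P0: load  L5 → S/I/S/I on L5; bus BusRd Flush; mem=8
  op9 P1: load  L5 → S/S/S/I on L5; bus BusRd; mem=8
  op10 P2: load  L1 → S/I/S/I on L1; bus BusRd; mem=30
  op11 P1: store L5 := 57 → I/M/I/I on L5; bus BusRdX; mem=8
  op12 P1: load  L3 → I/S/I/I on L3; bus BusRd; mem=80
  op13 P1: load  L0 → I/S/I/I on L0; bus BusRd; mem=90
  op14 P3: store L5 := 78 → I/I/I/M on L5; bus BusRdX Flush; mem=57
  op15 P1: load  L2 → I/S/I/S on L2; bus BusRd; mem=0
  op16 P2: load  L5 → I/I/S/S on L5; bus BusRd Flush; mem=78
  op17 P0: load  L5 → S/I/S/S on L5; bus BusRd; mem=78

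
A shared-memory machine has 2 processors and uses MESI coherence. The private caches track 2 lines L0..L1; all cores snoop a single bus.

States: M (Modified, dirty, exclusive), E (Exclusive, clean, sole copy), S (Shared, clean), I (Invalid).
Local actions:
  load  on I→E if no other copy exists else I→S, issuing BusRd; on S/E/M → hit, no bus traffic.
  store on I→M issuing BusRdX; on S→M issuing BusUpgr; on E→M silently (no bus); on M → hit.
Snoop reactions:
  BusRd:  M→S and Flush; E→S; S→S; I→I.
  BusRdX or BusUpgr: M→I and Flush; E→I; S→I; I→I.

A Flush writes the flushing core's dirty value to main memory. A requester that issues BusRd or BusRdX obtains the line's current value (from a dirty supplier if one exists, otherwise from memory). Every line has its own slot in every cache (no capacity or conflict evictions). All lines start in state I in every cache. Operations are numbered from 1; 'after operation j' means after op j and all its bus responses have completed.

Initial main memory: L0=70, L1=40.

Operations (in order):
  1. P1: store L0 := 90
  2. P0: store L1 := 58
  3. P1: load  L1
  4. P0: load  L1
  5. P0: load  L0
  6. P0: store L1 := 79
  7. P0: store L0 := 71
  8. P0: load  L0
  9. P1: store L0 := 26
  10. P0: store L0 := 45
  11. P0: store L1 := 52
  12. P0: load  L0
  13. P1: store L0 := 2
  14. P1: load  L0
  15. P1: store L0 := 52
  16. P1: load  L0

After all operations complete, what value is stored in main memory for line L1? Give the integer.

memory[L1] = 58

  op1 P1: store L0 := 90 → I/M on L0; bus BusRdX; mem=70
  op2 P0: store L1 := 58 → M/I on L1; bus BusRdX; mem=40
  op3 P1: load  L1 → S/S on L1; bus BusRd Flush; mem=58
  op4 P0: load  L1 → S/S on L1; bus (none); mem=58
  op5 P0: load  L0 → S/S on L0; bus BusRd Flush; mem=90
  op6 P0: store L1 := 79 → M/I on L1; bus BusUpgr; mem=58
  op7 P0: store L0 := 71 → M/I on L0; bus BusUpgr; mem=90
  op8 P0: load  L0 → M/I on L0; bus (none); mem=90
  op9 P1: store L0 := 26 → I/M on L0; bus BusRdX Flush; mem=71
  op10 P0: store L0 := 45 → M/I on L0; bus BusRdX Flush; mem=26
  op11 P0: store L1 := 52 → M/I on L1; bus (none); mem=58
  op12 P0: load  L0 → M/I on L0; bus (none); mem=26
  op13 P1: store L0 := 2 → I/M on L0; bus BusRdX Flush; mem=45
  op14 P1: load  L0 → I/M on L0; bus (none); mem=45
  op15 P1: store L0 := 52 → I/M on L0; bus (none); mem=45
  op16 P1: load  L0 → I/M on L0; bus (none); mem=45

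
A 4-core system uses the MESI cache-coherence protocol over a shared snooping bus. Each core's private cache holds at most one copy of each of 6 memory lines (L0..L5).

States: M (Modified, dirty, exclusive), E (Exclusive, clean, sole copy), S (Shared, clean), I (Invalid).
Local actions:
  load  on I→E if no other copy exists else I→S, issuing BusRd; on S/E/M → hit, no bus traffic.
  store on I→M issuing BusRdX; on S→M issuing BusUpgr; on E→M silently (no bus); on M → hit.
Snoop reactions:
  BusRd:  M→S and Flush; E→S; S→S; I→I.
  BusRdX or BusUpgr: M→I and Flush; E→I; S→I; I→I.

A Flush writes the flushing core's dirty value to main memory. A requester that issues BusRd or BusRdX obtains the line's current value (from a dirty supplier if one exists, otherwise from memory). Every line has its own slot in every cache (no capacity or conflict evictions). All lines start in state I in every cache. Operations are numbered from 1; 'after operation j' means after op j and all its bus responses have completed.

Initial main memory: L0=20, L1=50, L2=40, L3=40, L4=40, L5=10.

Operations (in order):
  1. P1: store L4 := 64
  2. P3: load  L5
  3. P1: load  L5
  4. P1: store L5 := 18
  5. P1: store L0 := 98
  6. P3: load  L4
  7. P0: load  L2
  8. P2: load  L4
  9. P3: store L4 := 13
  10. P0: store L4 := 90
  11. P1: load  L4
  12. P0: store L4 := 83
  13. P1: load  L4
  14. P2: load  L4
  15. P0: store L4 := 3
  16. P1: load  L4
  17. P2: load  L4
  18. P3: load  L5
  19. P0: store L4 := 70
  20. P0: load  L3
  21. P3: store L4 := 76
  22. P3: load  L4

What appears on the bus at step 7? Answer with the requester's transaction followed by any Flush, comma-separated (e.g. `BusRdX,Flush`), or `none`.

  op1 P1: store L4 := 64 → I/M/I/I on L4; bus BusRdX; mem=40
  op2 P3: load  L5 → I/I/I/E on L5; bus BusRd; mem=10
  op3 P1: load  L5 → I/S/I/S on L5; bus BusRd; mem=10
  op4 P1: store L5 := 18 → I/M/I/I on L5; bus BusUpgr; mem=10
  op5 P1: store L0 := 98 → I/M/I/I on L0; bus BusRdX; mem=20
  op6 P3: load  L4 → I/S/I/S on L4; bus BusRd Flush; mem=64
  op7 P0: load  L2 → E/I/I/I on L2; bus BusRd; mem=40
  op8 P2: load  L4 → I/S/S/S on L4; bus BusRd; mem=64
  op9 P3: store L4 := 13 → I/I/I/M on L4; bus BusUpgr; mem=64
  op10 P0: store L4 := 90 → M/I/I/I on L4; bus BusRdX Flush; mem=13
  op11 P1: load  L4 → S/S/I/I on L4; bus BusRd Flush; mem=90
  op12 P0: store L4 := 83 → M/I/I/I on L4; bus BusUpgr; mem=90
  op13 P1: load  L4 → S/S/I/I on L4; bus BusRd Flush; mem=83
  op14 P2: load  L4 → S/S/S/I on L4; bus BusRd; mem=83
  op15 P0: store L4 := 3 → M/I/I/I on L4; bus BusUpgr; mem=83
  op16 P1: load  L4 → S/S/I/I on L4; bus BusRd Flush; mem=3
  op17 P2: load  L4 → S/S/S/I on L4; bus BusRd; mem=3
  op18 P3: load  L5 → I/S/I/S on L5; bus BusRd Flush; mem=18
  op19 P0: store L4 := 70 → M/I/I/I on L4; bus BusUpgr; mem=3
  op20 P0: load  L3 → E/I/I/I on L3; bus BusRd; mem=40
  op21 P3: store L4 := 76 → I/I/I/M on L4; bus BusRdX Flush; mem=70
  op22 P3: load  L4 → I/I/I/M on L4; bus (none); mem=70

bus = BusRd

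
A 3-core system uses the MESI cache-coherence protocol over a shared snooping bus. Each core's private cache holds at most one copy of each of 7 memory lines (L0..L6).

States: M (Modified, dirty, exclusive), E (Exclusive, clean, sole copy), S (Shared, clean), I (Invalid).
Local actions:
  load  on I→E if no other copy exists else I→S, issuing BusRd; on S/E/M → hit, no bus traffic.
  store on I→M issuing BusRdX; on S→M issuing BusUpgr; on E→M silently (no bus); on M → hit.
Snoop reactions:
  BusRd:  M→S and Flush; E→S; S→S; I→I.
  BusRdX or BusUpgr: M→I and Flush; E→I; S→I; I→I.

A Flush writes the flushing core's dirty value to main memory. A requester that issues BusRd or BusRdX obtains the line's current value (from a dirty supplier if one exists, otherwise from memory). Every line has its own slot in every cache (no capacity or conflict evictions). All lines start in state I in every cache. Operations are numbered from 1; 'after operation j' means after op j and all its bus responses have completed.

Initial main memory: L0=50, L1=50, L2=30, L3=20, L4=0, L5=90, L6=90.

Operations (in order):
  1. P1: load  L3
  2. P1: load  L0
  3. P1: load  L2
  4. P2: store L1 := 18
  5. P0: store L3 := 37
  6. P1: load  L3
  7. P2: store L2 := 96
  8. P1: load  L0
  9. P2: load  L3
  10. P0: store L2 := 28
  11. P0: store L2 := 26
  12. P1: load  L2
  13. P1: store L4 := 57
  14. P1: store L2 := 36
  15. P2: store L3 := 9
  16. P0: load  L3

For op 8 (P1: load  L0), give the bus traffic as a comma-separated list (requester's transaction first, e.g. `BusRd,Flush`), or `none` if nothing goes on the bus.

bus = none

  op1 P1: load  L3 → I/E/I on L3; bus BusRd; mem=20
  op2 P1: load  L0 → I/E/I on L0; bus BusRd; mem=50
  op3 P1: load  L2 → I/E/I on L2; bus BusRd; mem=30
  op4 P2: store L1 := 18 → I/I/M on L1; bus BusRdX; mem=50
  op5 P0: store L3 := 37 → M/I/I on L3; bus BusRdX; mem=20
  op6 P1: load  L3 → S/S/I on L3; bus BusRd Flush; mem=37
  op7 P2: store L2 := 96 → I/I/M on L2; bus BusRdX; mem=30
  op8 P1: load  L0 → I/E/I on L0; bus (none); mem=50
  op9 P2: load  L3 → S/S/S on L3; bus BusRd; mem=37
  op10 P0: store L2 := 28 → M/I/I on L2; bus BusRdX Flush; mem=96
  op11 P0: store L2 := 26 → M/I/I on L2; bus (none); mem=96
  op12 P1: load  L2 → S/S/I on L2; bus BusRd Flush; mem=26
  op13 P1: store L4 := 57 → I/M/I on L4; bus BusRdX; mem=0
  op14 P1: store L2 := 36 → I/M/I on L2; bus BusUpgr; mem=26
  op15 P2: store L3 := 9 → I/I/M on L3; bus BusUpgr; mem=37
  op16 P0: load  L3 → S/I/S on L3; bus BusRd Flush; mem=9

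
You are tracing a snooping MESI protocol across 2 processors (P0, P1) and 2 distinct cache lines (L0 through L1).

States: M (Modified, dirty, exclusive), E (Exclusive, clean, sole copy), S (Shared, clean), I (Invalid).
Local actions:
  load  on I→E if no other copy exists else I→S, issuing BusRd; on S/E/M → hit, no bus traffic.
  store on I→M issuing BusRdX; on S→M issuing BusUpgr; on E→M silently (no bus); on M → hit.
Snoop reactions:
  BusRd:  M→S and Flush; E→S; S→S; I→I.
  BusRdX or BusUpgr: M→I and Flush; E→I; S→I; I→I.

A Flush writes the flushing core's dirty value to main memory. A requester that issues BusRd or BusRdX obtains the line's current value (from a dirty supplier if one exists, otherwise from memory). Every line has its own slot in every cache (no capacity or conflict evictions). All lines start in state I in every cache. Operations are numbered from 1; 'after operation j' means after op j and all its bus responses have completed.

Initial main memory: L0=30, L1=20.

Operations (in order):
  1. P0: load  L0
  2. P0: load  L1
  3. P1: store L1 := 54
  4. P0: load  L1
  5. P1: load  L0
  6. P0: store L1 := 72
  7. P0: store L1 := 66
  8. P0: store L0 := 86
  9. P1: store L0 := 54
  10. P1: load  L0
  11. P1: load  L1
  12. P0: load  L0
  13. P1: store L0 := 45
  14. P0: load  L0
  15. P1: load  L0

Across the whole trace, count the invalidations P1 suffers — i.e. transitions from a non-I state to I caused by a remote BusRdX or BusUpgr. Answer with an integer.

invalidations = 2

1. P0: load  L0  bus=[BusRd]  L0: P0=E P1=I  mem[L0]=30
2. P0: load  L1  bus=[BusRd]  L1: P0=E P1=I  mem[L1]=20
3. P1: store L1 := 54  bus=[BusRdX]  L1: P0=I P1=M  mem[L1]=20
4. P0: load  L1  bus=[BusRd,Flush]  L1: P0=S P1=S  mem[L1]=54
5. P1: load  L0  bus=[BusRd]  L0: P0=S P1=S  mem[L0]=30
6. P0: store L1 := 72  bus=[BusUpgr]  L1: P0=M P1=I  mem[L1]=54
7. P0: store L1 := 66  bus=[-]  L1: P0=M P1=I  mem[L1]=54
8. P0: store L0 := 86  bus=[BusUpgr]  L0: P0=M P1=I  mem[L0]=30
9. P1: store L0 := 54  bus=[BusRdX,Flush]  L0: P0=I P1=M  mem[L0]=86
10. P1: load  L0  bus=[-]  L0: P0=I P1=M  mem[L0]=86
11. P1: load  L1  bus=[BusRd,Flush]  L1: P0=S P1=S  mem[L1]=66
12. P0: load  L0  bus=[BusRd,Flush]  L0: P0=S P1=S  mem[L0]=54
13. P1: store L0 := 45  bus=[BusUpgr]  L0: P0=I P1=M  mem[L0]=54
14. P0: load  L0  bus=[BusRd,Flush]  L0: P0=S P1=S  mem[L0]=45
15. P1: load  L0  bus=[-]  L0: P0=S P1=S  mem[L0]=45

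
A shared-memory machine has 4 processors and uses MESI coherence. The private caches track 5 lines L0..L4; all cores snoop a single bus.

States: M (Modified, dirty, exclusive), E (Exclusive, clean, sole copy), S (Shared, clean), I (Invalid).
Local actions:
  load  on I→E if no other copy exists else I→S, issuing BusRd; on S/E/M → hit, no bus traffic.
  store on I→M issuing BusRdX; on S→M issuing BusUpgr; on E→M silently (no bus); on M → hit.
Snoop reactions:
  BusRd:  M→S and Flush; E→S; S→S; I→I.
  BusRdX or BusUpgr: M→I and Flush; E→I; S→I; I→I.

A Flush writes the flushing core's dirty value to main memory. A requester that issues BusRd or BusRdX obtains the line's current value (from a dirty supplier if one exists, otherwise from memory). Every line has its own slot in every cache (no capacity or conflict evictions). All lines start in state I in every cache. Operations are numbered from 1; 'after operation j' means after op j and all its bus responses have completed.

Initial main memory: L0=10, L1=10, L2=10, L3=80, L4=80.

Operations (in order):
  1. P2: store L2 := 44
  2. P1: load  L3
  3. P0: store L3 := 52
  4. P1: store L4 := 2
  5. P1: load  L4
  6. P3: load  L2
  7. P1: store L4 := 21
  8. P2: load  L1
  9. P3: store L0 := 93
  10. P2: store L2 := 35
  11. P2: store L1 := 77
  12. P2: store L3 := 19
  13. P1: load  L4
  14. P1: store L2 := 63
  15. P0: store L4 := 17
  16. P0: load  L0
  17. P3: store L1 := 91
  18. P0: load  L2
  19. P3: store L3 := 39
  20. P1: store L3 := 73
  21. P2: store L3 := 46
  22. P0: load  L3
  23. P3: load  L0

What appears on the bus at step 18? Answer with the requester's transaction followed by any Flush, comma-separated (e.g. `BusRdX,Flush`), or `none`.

bus = BusRd,Flush

step 1: P2: store L2 := 44  ⟶  IIMI  (L2)  txn=BusRdX  M[L2]=10
step 2: P1: load  L3  ⟶  IEII  (L3)  txn=BusRd  M[L3]=80
step 3: P0: store L3 := 52  ⟶  MIII  (L3)  txn=BusRdX  M[L3]=80
step 4: P1: store L4 := 2  ⟶  IMII  (L4)  txn=BusRdX  M[L4]=80
step 5: P1: load  L4  ⟶  IMII  (L4)  txn=∅  M[L4]=80
step 6: P3: load  L2  ⟶  IISS  (L2)  txn=BusRd+Flush  M[L2]=44
step 7: P1: store L4 := 21  ⟶  IMII  (L4)  txn=∅  M[L4]=80
step 8: P2: load  L1  ⟶  IIEI  (L1)  txn=BusRd  M[L1]=10
step 9: P3: store L0 := 93  ⟶  IIIM  (L0)  txn=BusRdX  M[L0]=10
step 10: P2: store L2 := 35  ⟶  IIMI  (L2)  txn=BusUpgr  M[L2]=44
step 11: P2: store L1 := 77  ⟶  IIMI  (L1)  txn=∅  M[L1]=10
step 12: P2: store L3 := 19  ⟶  IIMI  (L3)  txn=BusRdX+Flush  M[L3]=52
step 13: P1: load  L4  ⟶  IMII  (L4)  txn=∅  M[L4]=80
step 14: P1: store L2 := 63  ⟶  IMII  (L2)  txn=BusRdX+Flush  M[L2]=35
step 15: P0: store L4 := 17  ⟶  MIII  (L4)  txn=BusRdX+Flush  M[L4]=21
step 16: P0: load  L0  ⟶  SIIS  (L0)  txn=BusRd+Flush  M[L0]=93
step 17: P3: store L1 := 91  ⟶  IIIM  (L1)  txn=BusRdX+Flush  M[L1]=77
step 18: P0: load  L2  ⟶  SSII  (L2)  txn=BusRd+Flush  M[L2]=63
step 19: P3: store L3 := 39  ⟶  IIIM  (L3)  txn=BusRdX+Flush  M[L3]=19
step 20: P1: store L3 := 73  ⟶  IMII  (L3)  txn=BusRdX+Flush  M[L3]=39
step 21: P2: store L3 := 46  ⟶  IIMI  (L3)  txn=BusRdX+Flush  M[L3]=73
step 22: P0: load  L3  ⟶  SISI  (L3)  txn=BusRd+Flush  M[L3]=46
step 23: P3: load  L0  ⟶  SIIS  (L0)  txn=∅  M[L0]=93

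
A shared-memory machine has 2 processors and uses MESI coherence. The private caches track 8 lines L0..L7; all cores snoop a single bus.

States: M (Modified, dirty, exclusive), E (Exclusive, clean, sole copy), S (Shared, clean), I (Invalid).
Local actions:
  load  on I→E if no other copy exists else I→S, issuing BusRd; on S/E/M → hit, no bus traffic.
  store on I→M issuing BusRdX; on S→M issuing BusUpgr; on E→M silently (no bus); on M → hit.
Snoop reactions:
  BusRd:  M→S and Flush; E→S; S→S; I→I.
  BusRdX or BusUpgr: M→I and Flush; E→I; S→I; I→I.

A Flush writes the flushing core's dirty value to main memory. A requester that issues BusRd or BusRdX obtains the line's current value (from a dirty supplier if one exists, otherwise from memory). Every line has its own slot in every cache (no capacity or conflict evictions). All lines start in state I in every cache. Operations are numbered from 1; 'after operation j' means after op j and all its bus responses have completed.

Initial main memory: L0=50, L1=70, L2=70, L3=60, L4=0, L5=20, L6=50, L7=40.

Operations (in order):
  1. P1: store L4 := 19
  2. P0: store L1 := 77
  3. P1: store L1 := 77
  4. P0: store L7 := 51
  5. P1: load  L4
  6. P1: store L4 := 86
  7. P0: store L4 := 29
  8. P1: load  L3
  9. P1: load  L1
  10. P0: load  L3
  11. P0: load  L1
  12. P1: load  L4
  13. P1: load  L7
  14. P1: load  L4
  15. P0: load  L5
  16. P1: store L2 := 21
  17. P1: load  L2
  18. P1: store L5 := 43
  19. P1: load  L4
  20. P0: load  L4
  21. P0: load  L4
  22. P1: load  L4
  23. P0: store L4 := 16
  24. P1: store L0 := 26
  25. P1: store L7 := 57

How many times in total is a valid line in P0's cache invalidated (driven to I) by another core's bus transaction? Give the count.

  op1 P1: store L4 := 19 → I/M on L4; bus BusRdX; mem=0
  op2 P0: store L1 := 77 → M/I on L1; bus BusRdX; mem=70
  op3 P1: store L1 := 77 → I/M on L1; bus BusRdX Flush; mem=77
  op4 P0: store L7 := 51 → M/I on L7; bus BusRdX; mem=40
  op5 P1: load  L4 → I/M on L4; bus (none); mem=0
  op6 P1: store L4 := 86 → I/M on L4; bus (none); mem=0
  op7 P0: store L4 := 29 → M/I on L4; bus BusRdX Flush; mem=86
  op8 P1: load  L3 → I/E on L3; bus BusRd; mem=60
  op9 P1: load  L1 → I/M on L1; bus (none); mem=77
  op10 P0: load  L3 → S/S on L3; bus BusRd; mem=60
  op11 P0: load  L1 → S/S on L1; bus BusRd Flush; mem=77
  op12 P1: load  L4 → S/S on L4; bus BusRd Flush; mem=29
  op13 P1: load  L7 → S/S on L7; bus BusRd Flush; mem=51
  op14 P1: load  L4 → S/S on L4; bus (none); mem=29
  op15 P0: load  L5 → E/I on L5; bus BusRd; mem=20
  op16 P1: store L2 := 21 → I/M on L2; bus BusRdX; mem=70
  op17 P1: load  L2 → I/M on L2; bus (none); mem=70
  op18 P1: store L5 := 43 → I/M on L5; bus BusRdX; mem=20
  op19 P1: load  L4 → S/S on L4; bus (none); mem=29
  op20 P0: load  L4 → S/S on L4; bus (none); mem=29
  op21 P0: load  L4 → S/S on L4; bus (none); mem=29
  op22 P1: load  L4 → S/S on L4; bus (none); mem=29
  op23 P0: store L4 := 16 → M/I on L4; bus BusUpgr; mem=29
  op24 P1: store L0 := 26 → I/M on L0; bus BusRdX; mem=50
  op25 P1: store L7 := 57 → I/M on L7; bus BusUpgr; mem=51

invalidations = 3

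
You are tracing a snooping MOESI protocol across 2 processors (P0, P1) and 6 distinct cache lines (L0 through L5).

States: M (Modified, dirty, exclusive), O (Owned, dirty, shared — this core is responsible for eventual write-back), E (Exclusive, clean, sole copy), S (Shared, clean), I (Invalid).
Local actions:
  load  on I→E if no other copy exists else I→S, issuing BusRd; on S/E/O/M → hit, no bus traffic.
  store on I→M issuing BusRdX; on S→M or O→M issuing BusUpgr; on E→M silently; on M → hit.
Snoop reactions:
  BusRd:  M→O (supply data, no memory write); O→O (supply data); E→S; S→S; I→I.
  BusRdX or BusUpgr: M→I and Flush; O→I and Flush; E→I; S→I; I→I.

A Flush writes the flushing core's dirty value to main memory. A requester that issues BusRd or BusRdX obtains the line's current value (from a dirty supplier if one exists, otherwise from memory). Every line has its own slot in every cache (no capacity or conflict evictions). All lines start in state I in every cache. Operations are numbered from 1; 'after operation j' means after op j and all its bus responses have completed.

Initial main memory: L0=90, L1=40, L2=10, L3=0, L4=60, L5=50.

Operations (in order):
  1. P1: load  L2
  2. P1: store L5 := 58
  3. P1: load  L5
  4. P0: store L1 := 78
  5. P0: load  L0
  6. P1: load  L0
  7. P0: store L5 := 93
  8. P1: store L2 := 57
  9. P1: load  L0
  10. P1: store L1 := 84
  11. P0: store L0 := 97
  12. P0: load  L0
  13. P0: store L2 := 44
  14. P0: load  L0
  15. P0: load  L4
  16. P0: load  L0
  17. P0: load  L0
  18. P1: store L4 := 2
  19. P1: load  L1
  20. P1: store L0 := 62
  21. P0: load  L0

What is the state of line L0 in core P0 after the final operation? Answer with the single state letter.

state = S

1. P1: load  L2  bus=[BusRd]  L2: P0=I P1=E  mem[L2]=10
2. P1: store L5 := 58  bus=[BusRdX]  L5: P0=I P1=M  mem[L5]=50
3. P1: load  L5  bus=[-]  L5: P0=I P1=M  mem[L5]=50
4. P0: store L1 := 78  bus=[BusRdX]  L1: P0=M P1=I  mem[L1]=40
5. P0: load  L0  bus=[BusRd]  L0: P0=E P1=I  mem[L0]=90
6. P1: load  L0  bus=[BusRd]  L0: P0=S P1=S  mem[L0]=90
7. P0: store L5 := 93  bus=[BusRdX,Flush]  L5: P0=M P1=I  mem[L5]=58
8. P1: store L2 := 57  bus=[-]  L2: P0=I P1=M  mem[L2]=10
9. P1: load  L0  bus=[-]  L0: P0=S P1=S  mem[L0]=90
10. P1: store L1 := 84  bus=[BusRdX,Flush]  L1: P0=I P1=M  mem[L1]=78
11. P0: store L0 := 97  bus=[BusUpgr]  L0: P0=M P1=I  mem[L0]=90
12. P0: load  L0  bus=[-]  L0: P0=M P1=I  mem[L0]=90
13. P0: store L2 := 44  bus=[BusRdX,Flush]  L2: P0=M P1=I  mem[L2]=57
14. P0: load  L0  bus=[-]  L0: P0=M P1=I  mem[L0]=90
15. P0: load  L4  bus=[BusRd]  L4: P0=E P1=I  mem[L4]=60
16. P0: load  L0  bus=[-]  L0: P0=M P1=I  mem[L0]=90
17. P0: load  L0  bus=[-]  L0: P0=M P1=I  mem[L0]=90
18. P1: store L4 := 2  bus=[BusRdX]  L4: P0=I P1=M  mem[L4]=60
19. P1: load  L1  bus=[-]  L1: P0=I P1=M  mem[L1]=78
20. P1: store L0 := 62  bus=[BusRdX,Flush]  L0: P0=I P1=M  mem[L0]=97
21. P0: load  L0  bus=[BusRd]  L0: P0=S P1=O  mem[L0]=97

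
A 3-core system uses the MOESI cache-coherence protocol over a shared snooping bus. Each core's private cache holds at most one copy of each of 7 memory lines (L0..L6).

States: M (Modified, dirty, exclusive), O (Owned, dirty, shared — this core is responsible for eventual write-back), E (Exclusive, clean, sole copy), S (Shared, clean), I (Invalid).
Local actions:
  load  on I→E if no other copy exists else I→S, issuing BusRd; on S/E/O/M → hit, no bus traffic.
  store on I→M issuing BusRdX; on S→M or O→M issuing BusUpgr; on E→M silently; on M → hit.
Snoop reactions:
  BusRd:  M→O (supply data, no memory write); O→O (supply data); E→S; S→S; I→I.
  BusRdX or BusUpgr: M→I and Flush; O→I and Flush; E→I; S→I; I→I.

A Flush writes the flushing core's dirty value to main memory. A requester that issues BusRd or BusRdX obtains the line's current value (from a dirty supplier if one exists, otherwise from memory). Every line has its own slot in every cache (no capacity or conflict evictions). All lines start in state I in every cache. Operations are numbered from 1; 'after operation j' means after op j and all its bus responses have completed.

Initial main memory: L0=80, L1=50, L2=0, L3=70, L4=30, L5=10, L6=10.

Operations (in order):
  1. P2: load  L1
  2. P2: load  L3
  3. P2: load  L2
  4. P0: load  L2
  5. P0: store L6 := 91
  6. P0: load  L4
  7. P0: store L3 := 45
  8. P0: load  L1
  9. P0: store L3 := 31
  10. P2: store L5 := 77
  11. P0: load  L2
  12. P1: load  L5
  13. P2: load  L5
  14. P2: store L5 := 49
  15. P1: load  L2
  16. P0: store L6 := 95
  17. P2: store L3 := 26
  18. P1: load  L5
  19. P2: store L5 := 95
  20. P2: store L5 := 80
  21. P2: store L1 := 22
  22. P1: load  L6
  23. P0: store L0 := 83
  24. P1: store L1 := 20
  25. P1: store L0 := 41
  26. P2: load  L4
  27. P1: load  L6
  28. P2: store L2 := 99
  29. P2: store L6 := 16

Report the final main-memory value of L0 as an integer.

  op1 P2: load  L1 → I/I/E on L1; bus BusRd; mem=50
  op2 P2: load  L3 → I/I/E on L3; bus BusRd; mem=70
  op3 P2: load  L2 → I/I/E on L2; bus BusRd; mem=0
  op4 P0: load  L2 → S/I/S on L2; bus BusRd; mem=0
  op5 P0: store L6 := 91 → M/I/I on L6; bus BusRdX; mem=10
  op6 P0: load  L4 → E/I/I on L4; bus BusRd; mem=30
  op7 P0: store L3 := 45 → M/I/I on L3; bus BusRdX; mem=70
  op8 P0: load  L1 → S/I/S on L1; bus BusRd; mem=50
  op9 P0: store L3 := 31 → M/I/I on L3; bus (none); mem=70
  op10 P2: store L5 := 77 → I/I/M on L5; bus BusRdX; mem=10
  op11 P0: load  L2 → S/I/S on L2; bus (none); mem=0
  op12 P1: load  L5 → I/S/O on L5; bus BusRd; mem=10
  op13 P2: load  L5 → I/S/O on L5; bus (none); mem=10
  op14 P2: store L5 := 49 → I/I/M on L5; bus BusUpgr; mem=10
  op15 P1: load  L2 → S/S/S on L2; bus BusRd; mem=0
  op16 P0: store L6 := 95 → M/I/I on L6; bus (none); mem=10
  op17 P2: store L3 := 26 → I/I/M on L3; bus BusRdX Flush; mem=31
  op18 P1: load  L5 → I/S/O on L5; bus BusRd; mem=10
  op19 P2: store L5 := 95 → I/I/M on L5; bus BusUpgr; mem=10
  op20 P2: store L5 := 80 → I/I/M on L5; bus (none); mem=10
  op21 P2: store L1 := 22 → I/I/M on L1; bus BusUpgr; mem=50
  op22 P1: load  L6 → O/S/I on L6; bus BusRd; mem=10
  op23 P0: store L0 := 83 → M/I/I on L0; bus BusRdX; mem=80
  op24 P1: store L1 := 20 → I/M/I on L1; bus BusRdX Flush; mem=22
  op25 P1: store L0 := 41 → I/M/I on L0; bus BusRdX Flush; mem=83
  op26 P2: load  L4 → S/I/S on L4; bus BusRd; mem=30
  op27 P1: load  L6 → O/S/I on L6; bus (none); mem=10
  op28 P2: store L2 := 99 → I/I/M on L2; bus BusUpgr; mem=0
  op29 P2: store L6 := 16 → I/I/M on L6; bus BusRdX Flush; mem=95

memory[L0] = 83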